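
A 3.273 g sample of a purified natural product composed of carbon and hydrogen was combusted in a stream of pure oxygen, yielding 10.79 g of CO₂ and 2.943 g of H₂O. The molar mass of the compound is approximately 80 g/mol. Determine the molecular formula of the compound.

mol C = 10.79 g CO₂ ÷ 44.009 g/mol = 0.24518 mol
mol H = 2 × 2.943 g H₂O ÷ 18.015 g/mol = 0.32673 mol
Divide by the smallest (0.24518 mol): C 1.000, H 1.333
Multiplying each by 3 gives whole numbers: C 3.00, H 4.00
Empirical formula: C3H4
Empirical-formula mass = 40.06 g/mol; 80 ÷ 40.06 ≈ 2, so the molecular formula is C6H8.

C6H8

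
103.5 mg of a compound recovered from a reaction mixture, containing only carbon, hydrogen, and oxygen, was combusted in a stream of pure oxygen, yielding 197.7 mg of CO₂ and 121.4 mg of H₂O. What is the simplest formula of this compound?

mol C = 0.1977 g CO₂ ÷ 44.009 g/mol = 0.0044923 mol
mol H = 2 × 0.1214 g H₂O ÷ 18.015 g/mol = 0.013478 mol
mass O = 0.1035 − (0.053957 + 0.013585) = 0.035958 g → mol O = 0.035958 ÷ 15.999 = 0.0022475 mol
Divide by the smallest (0.0022475 mol): C 1.999, H 5.997, O 1.000

C2H6O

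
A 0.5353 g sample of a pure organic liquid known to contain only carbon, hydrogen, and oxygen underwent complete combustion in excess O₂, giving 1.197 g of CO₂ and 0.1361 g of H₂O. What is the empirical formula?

C9H5O4

mol C = 1.197 g CO₂ ÷ 44.009 g/mol = 0.027199 mol
mol H = 2 × 0.1361 g H₂O ÷ 18.015 g/mol = 0.015110 mol
mass O = 0.5353 − (0.32669 + 0.015231) = 0.19338 g → mol O = 0.19338 ÷ 15.999 = 0.012087 mol
Divide by the smallest (0.012087 mol): C 2.250, H 1.250, O 1.000
Multiplying each by 4 gives whole numbers: C 9.00, H 5.00, O 4.00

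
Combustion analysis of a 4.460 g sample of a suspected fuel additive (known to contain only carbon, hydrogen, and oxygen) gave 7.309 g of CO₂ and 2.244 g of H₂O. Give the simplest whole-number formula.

C6H9O5

mol C = 7.309 g CO₂ ÷ 44.009 g/mol = 0.16608 mol
mol H = 2 × 2.244 g H₂O ÷ 18.015 g/mol = 0.24913 mol
mass O = 4.460 − (1.9948 + 0.25112) = 2.2141 g → mol O = 2.2141 ÷ 15.999 = 0.13839 mol
Divide by the smallest (0.13839 mol): C 1.200, H 1.800, O 1.000
Multiplying each by 5 gives whole numbers: C 6.00, H 9.00, O 5.00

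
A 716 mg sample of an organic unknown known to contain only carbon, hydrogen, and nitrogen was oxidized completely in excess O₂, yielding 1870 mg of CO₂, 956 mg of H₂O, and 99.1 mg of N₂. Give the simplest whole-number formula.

C6H15N

mol C = 1.87 g CO₂ ÷ 44.009 g/mol = 0.04249 mol
mol H = 2 × 0.956 g H₂O ÷ 18.015 g/mol = 0.1061 mol
mol N = 2 × 0.0991 g N₂ ÷ 28.014 g/mol = 0.007075 mol
Divide by the smallest (0.007075 mol): C 6.006, H 15.001, N 1.000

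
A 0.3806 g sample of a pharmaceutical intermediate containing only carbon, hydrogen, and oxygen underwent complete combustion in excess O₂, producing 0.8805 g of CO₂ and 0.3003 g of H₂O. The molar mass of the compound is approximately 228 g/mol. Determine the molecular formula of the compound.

mol C = 0.8805 g CO₂ ÷ 44.009 g/mol = 0.020007 mol
mol H = 2 × 0.3003 g H₂O ÷ 18.015 g/mol = 0.033339 mol
mass O = 0.3806 − (0.24031 + 0.033606) = 0.10669 g → mol O = 0.10669 ÷ 15.999 = 0.0066684 mol
Divide by the smallest (0.0066684 mol): C 3.000, H 5.000, O 1.000
Empirical formula: C3H5O
Empirical-formula mass = 57.07 g/mol; 228 ÷ 57.07 ≈ 4, so the molecular formula is C12H20O4.

C12H20O4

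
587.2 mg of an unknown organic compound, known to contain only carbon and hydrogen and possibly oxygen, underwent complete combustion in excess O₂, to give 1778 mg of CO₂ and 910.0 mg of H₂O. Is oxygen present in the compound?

mol C = 1.778 g CO₂ ÷ 44.009 g/mol = 0.040401 mol
mol H = 2 × 0.9100 g H₂O ÷ 18.015 g/mol = 0.10103 mol
C and H together account for 0.58709 g — essentially the entire 0.5872 g sample — so the compound contains no oxygen.

no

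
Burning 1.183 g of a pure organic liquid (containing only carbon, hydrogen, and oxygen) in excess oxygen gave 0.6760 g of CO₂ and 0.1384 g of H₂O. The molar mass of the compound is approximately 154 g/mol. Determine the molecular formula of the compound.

mol C = 0.6760 g CO₂ ÷ 44.009 g/mol = 0.015360 mol
mol H = 2 × 0.1384 g H₂O ÷ 18.015 g/mol = 0.015365 mol
mass O = 1.183 − (0.18449 + 0.015488) = 0.98302 g → mol O = 0.98302 ÷ 15.999 = 0.061442 mol
Divide by the smallest (0.015360 mol): C 1.000, H 1.000, O 4.000
Empirical formula: CHO4
Empirical-formula mass = 77.02 g/mol; 154 ÷ 77.02 ≈ 2, so the molecular formula is C2H2O8.

C2H2O8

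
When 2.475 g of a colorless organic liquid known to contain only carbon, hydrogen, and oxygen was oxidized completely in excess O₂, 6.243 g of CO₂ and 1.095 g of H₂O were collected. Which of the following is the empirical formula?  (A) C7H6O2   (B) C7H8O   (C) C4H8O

mol C = 6.243 g CO₂ ÷ 44.009 g/mol = 0.14186 mol
mol H = 2 × 1.095 g H₂O ÷ 18.015 g/mol = 0.12157 mol
mass O = 2.475 − (1.7038 + 0.12254) = 0.64861 g → mol O = 0.64861 ÷ 15.999 = 0.040541 mol
Divide by the smallest (0.040541 mol): C 3.499, H 2.999, O 1.000
Multiplying each by 2 gives whole numbers: C 7.00, H 6.00, O 2.00

(A) C7H6O2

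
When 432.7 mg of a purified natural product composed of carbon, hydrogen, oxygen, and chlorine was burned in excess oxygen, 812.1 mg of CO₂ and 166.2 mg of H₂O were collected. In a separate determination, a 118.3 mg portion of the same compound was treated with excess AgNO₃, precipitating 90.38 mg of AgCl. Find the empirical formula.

mol C = 0.8121 g CO₂ ÷ 44.009 g/mol = 0.018453 mol
mol H = 2 × 0.1662 g H₂O ÷ 18.015 g/mol = 0.018451 mol
From the AgCl data: mol Cl per gram of compound = (0.09038 ÷ 143.318) ÷ 0.1183 = 0.0053307 mol/g, so in the 0.4327 g combustion sample mol Cl = 0.0023066 mol
mass O = 0.4327 − (0.22164 + 0.018599 + 0.081769) = 0.11069 g → mol O = 0.11069 ÷ 15.999 = 0.0069187 mol
Divide by the smallest (0.0023066 mol): C 8.000, H 7.999, Cl 1.000, O 3.000

C8H8ClO3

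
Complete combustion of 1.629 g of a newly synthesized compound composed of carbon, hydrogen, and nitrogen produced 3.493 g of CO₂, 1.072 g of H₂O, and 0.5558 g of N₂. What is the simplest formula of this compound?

C2H3N

mol C = 3.493 g CO₂ ÷ 44.009 g/mol = 0.079370 mol
mol H = 2 × 1.072 g H₂O ÷ 18.015 g/mol = 0.11901 mol
mol N = 2 × 0.5558 g N₂ ÷ 28.014 g/mol = 0.039680 mol
Divide by the smallest (0.039680 mol): C 2.000, H 2.999, N 1.000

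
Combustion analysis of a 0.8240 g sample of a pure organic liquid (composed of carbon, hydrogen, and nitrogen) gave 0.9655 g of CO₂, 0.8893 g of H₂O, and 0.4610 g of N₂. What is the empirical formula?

mol C = 0.9655 g CO₂ ÷ 44.009 g/mol = 0.021939 mol
mol H = 2 × 0.8893 g H₂O ÷ 18.015 g/mol = 0.098729 mol
mol N = 2 × 0.4610 g N₂ ÷ 28.014 g/mol = 0.032912 mol
Divide by the smallest (0.021939 mol): C 1.000, H 4.500, N 1.500
Multiplying each by 2 gives whole numbers: C 2.00, H 9.00, N 3.00

C2H9N3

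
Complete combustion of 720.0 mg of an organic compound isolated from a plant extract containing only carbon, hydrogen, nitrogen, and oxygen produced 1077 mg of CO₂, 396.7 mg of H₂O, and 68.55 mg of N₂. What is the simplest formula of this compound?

C5H9NO4

mol C = 1.077 g CO₂ ÷ 44.009 g/mol = 0.024472 mol
mol H = 2 × 0.3967 g H₂O ÷ 18.015 g/mol = 0.044041 mol
mol N = 2 × 0.06855 g N₂ ÷ 28.014 g/mol = 0.0048940 mol
mass O = 0.7200 − (0.29394 + 0.044393 + 0.068550) = 0.31312 g → mol O = 0.31312 ÷ 15.999 = 0.019571 mol
Divide by the smallest (0.0048940 mol): C 5.000, H 8.999, N 1.000, O 3.999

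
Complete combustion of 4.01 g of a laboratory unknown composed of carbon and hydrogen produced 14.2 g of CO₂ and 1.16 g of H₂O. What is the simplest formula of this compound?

C5H2

mol C = 14.2 g CO₂ ÷ 44.009 g/mol = 0.3227 mol
mol H = 2 × 1.16 g H₂O ÷ 18.015 g/mol = 0.1288 mol
Divide by the smallest (0.1288 mol): C 2.505, H 1.000
Multiplying each by 2 gives whole numbers: C 5.01, H 2.00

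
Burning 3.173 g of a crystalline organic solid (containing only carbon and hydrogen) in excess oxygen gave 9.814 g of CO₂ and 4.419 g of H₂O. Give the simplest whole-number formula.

mol C = 9.814 g CO₂ ÷ 44.009 g/mol = 0.22300 mol
mol H = 2 × 4.419 g H₂O ÷ 18.015 g/mol = 0.49059 mol
Divide by the smallest (0.22300 mol): C 1.000, H 2.200
Multiplying each by 5 gives whole numbers: C 5.00, H 11.00

C5H11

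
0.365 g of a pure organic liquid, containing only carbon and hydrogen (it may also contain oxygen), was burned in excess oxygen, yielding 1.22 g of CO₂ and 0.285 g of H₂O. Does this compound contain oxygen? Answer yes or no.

no

mol C = 1.22 g CO₂ ÷ 44.009 g/mol = 0.02772 mol
mol H = 2 × 0.285 g H₂O ÷ 18.015 g/mol = 0.03164 mol
C and H together account for 0.3649 g — essentially the entire 0.365 g sample — so the compound contains no oxygen.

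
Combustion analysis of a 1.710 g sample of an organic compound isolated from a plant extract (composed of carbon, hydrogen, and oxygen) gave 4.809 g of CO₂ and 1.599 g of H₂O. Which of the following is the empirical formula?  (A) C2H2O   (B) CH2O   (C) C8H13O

mol C = 4.809 g CO₂ ÷ 44.009 g/mol = 0.10927 mol
mol H = 2 × 1.599 g H₂O ÷ 18.015 g/mol = 0.17752 mol
mass O = 1.710 − (1.3125 + 0.17894) = 0.21858 g → mol O = 0.21858 ÷ 15.999 = 0.013662 mol
Divide by the smallest (0.013662 mol): C 7.998, H 12.993, O 1.000

(C) C8H13O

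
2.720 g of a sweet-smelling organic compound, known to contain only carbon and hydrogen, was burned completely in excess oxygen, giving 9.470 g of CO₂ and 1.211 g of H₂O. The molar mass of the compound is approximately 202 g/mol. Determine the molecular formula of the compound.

mol C = 9.470 g CO₂ ÷ 44.009 g/mol = 0.21518 mol
mol H = 2 × 1.211 g H₂O ÷ 18.015 g/mol = 0.13444 mol
Divide by the smallest (0.13444 mol): C 1.601, H 1.000
Multiplying each by 5 gives whole numbers: C 8.00, H 5.00
Empirical formula: C8H5
Empirical-formula mass = 101.13 g/mol; 202 ÷ 101.13 ≈ 2, so the molecular formula is C16H10.

C16H10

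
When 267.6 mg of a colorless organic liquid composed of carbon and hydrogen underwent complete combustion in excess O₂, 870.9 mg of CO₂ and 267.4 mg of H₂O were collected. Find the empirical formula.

C2H3

mol C = 0.8709 g CO₂ ÷ 44.009 g/mol = 0.019789 mol
mol H = 2 × 0.2674 g H₂O ÷ 18.015 g/mol = 0.029686 mol
Divide by the smallest (0.019789 mol): C 1.000, H 1.500
Multiplying each by 2 gives whole numbers: C 2.00, H 3.00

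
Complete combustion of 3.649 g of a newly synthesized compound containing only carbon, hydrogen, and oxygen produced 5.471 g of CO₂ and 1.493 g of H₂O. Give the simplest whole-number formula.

C3H4O3

mol C = 5.471 g CO₂ ÷ 44.009 g/mol = 0.12432 mol
mol H = 2 × 1.493 g H₂O ÷ 18.015 g/mol = 0.16575 mol
mass O = 3.649 − (1.4932 + 0.16708) = 1.9888 g → mol O = 1.9888 ÷ 15.999 = 0.12431 mol
Divide by the smallest (0.12431 mol): C 1.000, H 1.333, O 1.000
Multiplying each by 3 gives whole numbers: C 3.00, H 4.00, O 3.00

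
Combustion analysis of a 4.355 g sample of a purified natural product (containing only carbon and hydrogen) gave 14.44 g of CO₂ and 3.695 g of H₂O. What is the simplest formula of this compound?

mol C = 14.44 g CO₂ ÷ 44.009 g/mol = 0.32811 mol
mol H = 2 × 3.695 g H₂O ÷ 18.015 g/mol = 0.41021 mol
Divide by the smallest (0.32811 mol): C 1.000, H 1.250
Multiplying each by 4 gives whole numbers: C 4.00, H 5.00

C4H5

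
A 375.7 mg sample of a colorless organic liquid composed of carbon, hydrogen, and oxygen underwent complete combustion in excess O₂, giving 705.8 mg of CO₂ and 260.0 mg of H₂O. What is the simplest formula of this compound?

C5H9O3

mol C = 0.7058 g CO₂ ÷ 44.009 g/mol = 0.016038 mol
mol H = 2 × 0.2600 g H₂O ÷ 18.015 g/mol = 0.028865 mol
mass O = 0.3757 − (0.19263 + 0.029096) = 0.15398 g → mol O = 0.15398 ÷ 15.999 = 0.0096241 mol
Divide by the smallest (0.0096241 mol): C 1.666, H 2.999, O 1.000
Multiplying each by 3 gives whole numbers: C 5.00, H 9.00, O 3.00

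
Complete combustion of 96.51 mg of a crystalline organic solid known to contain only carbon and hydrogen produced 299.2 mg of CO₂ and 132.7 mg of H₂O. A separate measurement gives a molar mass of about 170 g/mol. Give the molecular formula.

C12H26

mol C = 0.2992 g CO₂ ÷ 44.009 g/mol = 0.0067986 mol
mol H = 2 × 0.1327 g H₂O ÷ 18.015 g/mol = 0.014732 mol
Divide by the smallest (0.0067986 mol): C 1.000, H 2.167
Multiplying each by 6 gives whole numbers: C 6.00, H 13.00
Empirical formula: C6H13
Empirical-formula mass = 85.17 g/mol; 170 ÷ 85.17 ≈ 2, so the molecular formula is C12H26.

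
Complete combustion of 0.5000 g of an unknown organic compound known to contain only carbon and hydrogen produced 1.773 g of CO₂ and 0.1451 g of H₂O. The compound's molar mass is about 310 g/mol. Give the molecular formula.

mol C = 1.773 g CO₂ ÷ 44.009 g/mol = 0.040287 mol
mol H = 2 × 0.1451 g H₂O ÷ 18.015 g/mol = 0.016109 mol
Divide by the smallest (0.016109 mol): C 2.501, H 1.000
Multiplying each by 2 gives whole numbers: C 5.00, H 2.00
Empirical formula: C5H2
Empirical-formula mass = 62.07 g/mol; 310 ÷ 62.07 ≈ 5, so the molecular formula is C25H10.

C25H10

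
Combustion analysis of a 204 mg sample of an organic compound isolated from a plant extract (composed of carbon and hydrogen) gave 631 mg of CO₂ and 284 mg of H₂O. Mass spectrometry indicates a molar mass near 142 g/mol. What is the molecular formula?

mol C = 0.631 g CO₂ ÷ 44.009 g/mol = 0.01434 mol
mol H = 2 × 0.284 g H₂O ÷ 18.015 g/mol = 0.03153 mol
Divide by the smallest (0.01434 mol): C 1.000, H 2.199
Multiplying each by 5 gives whole numbers: C 5.00, H 11.00
Empirical formula: C5H11
Empirical-formula mass = 71.14 g/mol; 142 ÷ 71.14 ≈ 2, so the molecular formula is C10H22.

C10H22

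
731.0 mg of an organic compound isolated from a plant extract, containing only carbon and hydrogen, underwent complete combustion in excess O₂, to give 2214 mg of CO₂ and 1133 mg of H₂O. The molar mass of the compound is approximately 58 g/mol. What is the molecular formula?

mol C = 2.214 g CO₂ ÷ 44.009 g/mol = 0.050308 mol
mol H = 2 × 1.133 g H₂O ÷ 18.015 g/mol = 0.12578 mol
Divide by the smallest (0.050308 mol): C 1.000, H 2.500
Multiplying each by 2 gives whole numbers: C 2.00, H 5.00
Empirical formula: C2H5
Empirical-formula mass = 29.06 g/mol; 58 ÷ 29.06 ≈ 2, so the molecular formula is C4H10.

C4H10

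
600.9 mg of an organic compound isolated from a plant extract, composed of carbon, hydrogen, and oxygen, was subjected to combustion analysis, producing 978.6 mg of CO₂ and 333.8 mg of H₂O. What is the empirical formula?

mol C = 0.9786 g CO₂ ÷ 44.009 g/mol = 0.022236 mol
mol H = 2 × 0.3338 g H₂O ÷ 18.015 g/mol = 0.037058 mol
mass O = 0.6009 − (0.26708 + 0.037354) = 0.29646 g → mol O = 0.29646 ÷ 15.999 = 0.018530 mol
Divide by the smallest (0.018530 mol): C 1.200, H 2.000, O 1.000
Multiplying each by 5 gives whole numbers: C 6.00, H 10.00, O 5.00

C6H10O5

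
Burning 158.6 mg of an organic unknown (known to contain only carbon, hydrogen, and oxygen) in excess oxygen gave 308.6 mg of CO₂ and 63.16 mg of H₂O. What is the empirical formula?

C5H5O3

mol C = 0.3086 g CO₂ ÷ 44.009 g/mol = 0.0070122 mol
mol H = 2 × 0.06316 g H₂O ÷ 18.015 g/mol = 0.0070119 mol
mass O = 0.1586 − (0.084224 + 0.0070680) = 0.067308 g → mol O = 0.067308 ÷ 15.999 = 0.0042070 mol
Divide by the smallest (0.0042070 mol): C 1.667, H 1.667, O 1.000
Multiplying each by 3 gives whole numbers: C 5.00, H 5.00, O 3.00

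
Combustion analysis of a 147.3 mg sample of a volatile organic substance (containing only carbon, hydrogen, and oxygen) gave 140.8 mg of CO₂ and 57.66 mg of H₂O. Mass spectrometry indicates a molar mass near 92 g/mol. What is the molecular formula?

C2H4O4

mol C = 0.1408 g CO₂ ÷ 44.009 g/mol = 0.0031993 mol
mol H = 2 × 0.05766 g H₂O ÷ 18.015 g/mol = 0.0064013 mol
mass O = 0.1473 − (0.038427 + 0.0064525) = 0.10242 g → mol O = 0.10242 ÷ 15.999 = 0.0064017 mol
Divide by the smallest (0.0031993 mol): C 1.000, H 2.001, O 2.001
Empirical formula: CH2O2
Empirical-formula mass = 46.02 g/mol; 92 ÷ 46.02 ≈ 2, so the molecular formula is C2H4O4.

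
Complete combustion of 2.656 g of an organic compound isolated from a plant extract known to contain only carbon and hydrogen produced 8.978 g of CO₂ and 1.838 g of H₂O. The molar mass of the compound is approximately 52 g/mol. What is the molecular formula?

mol C = 8.978 g CO₂ ÷ 44.009 g/mol = 0.20400 mol
mol H = 2 × 1.838 g H₂O ÷ 18.015 g/mol = 0.20405 mol
Divide by the smallest (0.20400 mol): C 1.000, H 1.000
Empirical formula: CH
Empirical-formula mass = 13.02 g/mol; 52 ÷ 13.02 ≈ 4, so the molecular formula is C4H4.

C4H4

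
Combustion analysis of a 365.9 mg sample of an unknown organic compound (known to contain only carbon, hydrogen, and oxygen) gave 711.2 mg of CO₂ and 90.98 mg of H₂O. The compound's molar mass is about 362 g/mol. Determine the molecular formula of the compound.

mol C = 0.7112 g CO₂ ÷ 44.009 g/mol = 0.016160 mol
mol H = 2 × 0.09098 g H₂O ÷ 18.015 g/mol = 0.010100 mol
mass O = 0.3659 − (0.19410 + 0.010181) = 0.16162 g → mol O = 0.16162 ÷ 15.999 = 0.010102 mol
Divide by the smallest (0.010100 mol): C 1.600, H 1.000, O 1.000
Multiplying each by 5 gives whole numbers: C 8.00, H 5.00, O 5.00
Empirical formula: C8H5O5
Empirical-formula mass = 181.12 g/mol; 362 ÷ 181.12 ≈ 2, so the molecular formula is C16H10O10.

C16H10O10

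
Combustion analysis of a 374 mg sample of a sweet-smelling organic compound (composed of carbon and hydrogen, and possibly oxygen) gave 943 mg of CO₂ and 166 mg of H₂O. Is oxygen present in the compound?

mol C = 0.943 g CO₂ ÷ 44.009 g/mol = 0.02143 mol
mol H = 2 × 0.166 g H₂O ÷ 18.015 g/mol = 0.01843 mol
C and H account for only 0.2759 g of the 0.374 g sample; the remaining 0.09806 g must be oxygen.

yes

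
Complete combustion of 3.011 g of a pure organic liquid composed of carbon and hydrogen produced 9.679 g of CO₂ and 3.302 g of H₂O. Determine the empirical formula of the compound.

mol C = 9.679 g CO₂ ÷ 44.009 g/mol = 0.21993 mol
mol H = 2 × 3.302 g H₂O ÷ 18.015 g/mol = 0.36658 mol
Divide by the smallest (0.21993 mol): C 1.000, H 1.667
Multiplying each by 3 gives whole numbers: C 3.00, H 5.00

C3H5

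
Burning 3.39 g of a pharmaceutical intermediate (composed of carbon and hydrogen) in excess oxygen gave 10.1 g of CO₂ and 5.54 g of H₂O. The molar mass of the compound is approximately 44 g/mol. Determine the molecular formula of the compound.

mol C = 10.1 g CO₂ ÷ 44.009 g/mol = 0.2295 mol
mol H = 2 × 5.54 g H₂O ÷ 18.015 g/mol = 0.6150 mol
Divide by the smallest (0.2295 mol): C 1.000, H 2.680
Multiplying each by 3 gives whole numbers: C 3.00, H 8.04
Empirical formula: C3H8
Empirical-formula mass = 44.10 g/mol; 44 ÷ 44.10 ≈ 1, so the molecular formula is C3H8.

C3H8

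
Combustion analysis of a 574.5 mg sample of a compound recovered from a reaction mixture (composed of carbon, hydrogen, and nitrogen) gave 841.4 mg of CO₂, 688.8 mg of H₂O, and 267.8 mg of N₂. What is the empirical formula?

CH4N

mol C = 0.8414 g CO₂ ÷ 44.009 g/mol = 0.019119 mol
mol H = 2 × 0.6888 g H₂O ÷ 18.015 g/mol = 0.076470 mol
mol N = 2 × 0.2678 g N₂ ÷ 28.014 g/mol = 0.019119 mol
Divide by the smallest (0.019119 mol): C 1.000, H 4.000, N 1.000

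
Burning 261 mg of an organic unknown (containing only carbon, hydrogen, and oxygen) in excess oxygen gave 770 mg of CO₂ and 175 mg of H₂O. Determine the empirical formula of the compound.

mol C = 0.770 g CO₂ ÷ 44.009 g/mol = 0.01750 mol
mol H = 2 × 0.175 g H₂O ÷ 18.015 g/mol = 0.01943 mol
mass O = 0.261 − (0.2101 + 0.01958) = 0.03127 g → mol O = 0.03127 ÷ 15.999 = 0.001954 mol
Divide by the smallest (0.001954 mol): C 8.953, H 9.941, O 1.000

C9H10O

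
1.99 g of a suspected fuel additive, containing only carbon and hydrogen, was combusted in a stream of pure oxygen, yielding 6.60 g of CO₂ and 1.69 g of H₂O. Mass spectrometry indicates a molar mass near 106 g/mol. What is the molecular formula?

C8H10

mol C = 6.60 g CO₂ ÷ 44.009 g/mol = 0.1500 mol
mol H = 2 × 1.69 g H₂O ÷ 18.015 g/mol = 0.1876 mol
Divide by the smallest (0.1500 mol): C 1.000, H 1.251
Multiplying each by 4 gives whole numbers: C 4.00, H 5.00
Empirical formula: C4H5
Empirical-formula mass = 53.08 g/mol; 106 ÷ 53.08 ≈ 2, so the molecular formula is C8H10.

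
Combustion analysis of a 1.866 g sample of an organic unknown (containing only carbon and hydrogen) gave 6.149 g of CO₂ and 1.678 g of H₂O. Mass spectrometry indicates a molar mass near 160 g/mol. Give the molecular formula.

mol C = 6.149 g CO₂ ÷ 44.009 g/mol = 0.13972 mol
mol H = 2 × 1.678 g H₂O ÷ 18.015 g/mol = 0.18629 mol
Divide by the smallest (0.13972 mol): C 1.000, H 1.333
Multiplying each by 3 gives whole numbers: C 3.00, H 4.00
Empirical formula: C3H4
Empirical-formula mass = 40.06 g/mol; 160 ÷ 40.06 ≈ 4, so the molecular formula is C12H16.

C12H16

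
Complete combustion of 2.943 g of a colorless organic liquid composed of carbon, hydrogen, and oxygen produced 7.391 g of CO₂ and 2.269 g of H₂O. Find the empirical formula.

C4H6O

mol C = 7.391 g CO₂ ÷ 44.009 g/mol = 0.16794 mol
mol H = 2 × 2.269 g H₂O ÷ 18.015 g/mol = 0.25190 mol
mass O = 2.943 − (2.0172 + 0.25392) = 0.67192 g → mol O = 0.67192 ÷ 15.999 = 0.041998 mol
Divide by the smallest (0.041998 mol): C 3.999, H 5.998, O 1.000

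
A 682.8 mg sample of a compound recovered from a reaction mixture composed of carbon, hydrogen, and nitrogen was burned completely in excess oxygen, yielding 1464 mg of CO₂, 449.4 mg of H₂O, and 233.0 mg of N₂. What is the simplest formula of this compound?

mol C = 1.464 g CO₂ ÷ 44.009 g/mol = 0.033266 mol
mol H = 2 × 0.4494 g H₂O ÷ 18.015 g/mol = 0.049892 mol
mol N = 2 × 0.2330 g N₂ ÷ 28.014 g/mol = 0.016635 mol
Divide by the smallest (0.016635 mol): C 2.000, H 2.999, N 1.000

C2H3N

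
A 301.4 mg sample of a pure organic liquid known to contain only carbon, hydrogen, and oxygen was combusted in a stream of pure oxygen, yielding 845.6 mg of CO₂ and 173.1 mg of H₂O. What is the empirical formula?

mol C = 0.8456 g CO₂ ÷ 44.009 g/mol = 0.019214 mol
mol H = 2 × 0.1731 g H₂O ÷ 18.015 g/mol = 0.019217 mol
mass O = 0.3014 − (0.23078 + 0.019371) = 0.051247 g → mol O = 0.051247 ÷ 15.999 = 0.0032031 mol
Divide by the smallest (0.0032031 mol): C 5.999, H 6.000, O 1.000

C6H6O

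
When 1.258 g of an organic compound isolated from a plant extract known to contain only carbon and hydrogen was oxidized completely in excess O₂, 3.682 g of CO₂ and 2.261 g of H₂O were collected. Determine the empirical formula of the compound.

CH3

mol C = 3.682 g CO₂ ÷ 44.009 g/mol = 0.083665 mol
mol H = 2 × 2.261 g H₂O ÷ 18.015 g/mol = 0.25101 mol
Divide by the smallest (0.083665 mol): C 1.000, H 3.000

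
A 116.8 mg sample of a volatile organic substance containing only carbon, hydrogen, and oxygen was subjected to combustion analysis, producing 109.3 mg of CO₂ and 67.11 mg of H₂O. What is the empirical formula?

mol C = 0.1093 g CO₂ ÷ 44.009 g/mol = 0.0024836 mol
mol H = 2 × 0.06711 g H₂O ÷ 18.015 g/mol = 0.0074505 mol
mass O = 0.1168 − (0.029830 + 0.0075101) = 0.079460 g → mol O = 0.079460 ÷ 15.999 = 0.0049665 mol
Divide by the smallest (0.0024836 mol): C 1.000, H 3.000, O 2.000

CH3O2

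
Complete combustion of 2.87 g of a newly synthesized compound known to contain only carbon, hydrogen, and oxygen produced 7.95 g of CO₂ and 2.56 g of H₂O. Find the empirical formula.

mol C = 7.95 g CO₂ ÷ 44.009 g/mol = 0.1806 mol
mol H = 2 × 2.56 g H₂O ÷ 18.015 g/mol = 0.2842 mol
mass O = 2.87 − (2.170 + 0.2865) = 0.4138 g → mol O = 0.4138 ÷ 15.999 = 0.02586 mol
Divide by the smallest (0.02586 mol): C 6.984, H 10.989, O 1.000

C7H11O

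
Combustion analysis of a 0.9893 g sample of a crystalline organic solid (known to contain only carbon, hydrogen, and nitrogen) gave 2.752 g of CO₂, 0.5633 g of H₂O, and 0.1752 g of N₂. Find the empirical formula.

mol C = 2.752 g CO₂ ÷ 44.009 g/mol = 0.062533 mol
mol H = 2 × 0.5633 g H₂O ÷ 18.015 g/mol = 0.062537 mol
mol N = 2 × 0.1752 g N₂ ÷ 28.014 g/mol = 0.012508 mol
Divide by the smallest (0.012508 mol): C 4.999, H 5.000, N 1.000

C5H5N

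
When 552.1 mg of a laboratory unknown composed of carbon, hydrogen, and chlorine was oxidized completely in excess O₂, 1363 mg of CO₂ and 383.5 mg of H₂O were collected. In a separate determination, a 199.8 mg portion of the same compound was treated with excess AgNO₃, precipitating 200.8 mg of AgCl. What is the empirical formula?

mol C = 1.363 g CO₂ ÷ 44.009 g/mol = 0.030971 mol
mol H = 2 × 0.3835 g H₂O ÷ 18.015 g/mol = 0.042576 mol
From the AgCl data: mol Cl per gram of compound = (0.2008 ÷ 143.318) ÷ 0.1998 = 0.0070124 mol/g, so in the 0.5521 g combustion sample mol Cl = 0.0038716 mol
Divide by the smallest (0.0038716 mol): C 8.000, H 10.997, Cl 1.000

C8H11Cl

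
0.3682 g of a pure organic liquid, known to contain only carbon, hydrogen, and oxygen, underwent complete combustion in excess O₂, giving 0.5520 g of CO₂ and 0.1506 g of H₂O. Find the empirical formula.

mol C = 0.5520 g CO₂ ÷ 44.009 g/mol = 0.012543 mol
mol H = 2 × 0.1506 g H₂O ÷ 18.015 g/mol = 0.016719 mol
mass O = 0.3682 − (0.15065 + 0.016853) = 0.20069 g → mol O = 0.20069 ÷ 15.999 = 0.012544 mol
Divide by the smallest (0.012543 mol): C 1.000, H 1.333, O 1.000
Multiplying each by 3 gives whole numbers: C 3.00, H 4.00, O 3.00

C3H4O3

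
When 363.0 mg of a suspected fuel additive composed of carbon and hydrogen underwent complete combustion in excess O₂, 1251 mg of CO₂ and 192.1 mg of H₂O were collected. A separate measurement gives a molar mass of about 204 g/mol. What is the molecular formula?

C16H12

mol C = 1.251 g CO₂ ÷ 44.009 g/mol = 0.028426 mol
mol H = 2 × 0.1921 g H₂O ÷ 18.015 g/mol = 0.021327 mol
Divide by the smallest (0.021327 mol): C 1.333, H 1.000
Multiplying each by 3 gives whole numbers: C 4.00, H 3.00
Empirical formula: C4H3
Empirical-formula mass = 51.07 g/mol; 204 ÷ 51.07 ≈ 4, so the molecular formula is C16H12.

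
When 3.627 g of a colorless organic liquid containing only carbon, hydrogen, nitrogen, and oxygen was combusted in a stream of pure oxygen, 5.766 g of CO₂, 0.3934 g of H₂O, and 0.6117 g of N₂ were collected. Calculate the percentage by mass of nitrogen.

mol C = 5.766 g CO₂ ÷ 44.009 g/mol = 0.13102 mol
mol H = 2 × 0.3934 g H₂O ÷ 18.015 g/mol = 0.043675 mol
mol N = 2 × 0.6117 g N₂ ÷ 28.014 g/mol = 0.043671 mol
mass O = 3.627 − (1.5737 + 0.044024 + 0.61170) = 1.3976 g → mol O = 1.3976 ÷ 15.999 = 0.087356 mol
mass % N = 0.61170 g ÷ 3.627 g × 100%

16.87%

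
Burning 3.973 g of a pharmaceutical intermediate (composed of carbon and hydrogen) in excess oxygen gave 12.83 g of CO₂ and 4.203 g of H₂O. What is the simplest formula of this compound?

C5H8

mol C = 12.83 g CO₂ ÷ 44.009 g/mol = 0.29153 mol
mol H = 2 × 4.203 g H₂O ÷ 18.015 g/mol = 0.46661 mol
Divide by the smallest (0.29153 mol): C 1.000, H 1.601
Multiplying each by 5 gives whole numbers: C 5.00, H 8.00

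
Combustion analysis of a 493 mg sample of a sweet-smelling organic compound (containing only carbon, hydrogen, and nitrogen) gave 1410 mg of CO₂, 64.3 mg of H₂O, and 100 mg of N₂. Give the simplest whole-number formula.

C9H2N2

mol C = 1.41 g CO₂ ÷ 44.009 g/mol = 0.03204 mol
mol H = 2 × 0.0643 g H₂O ÷ 18.015 g/mol = 0.007138 mol
mol N = 2 × 0.100 g N₂ ÷ 28.014 g/mol = 0.007139 mol
Divide by the smallest (0.007138 mol): C 4.488, H 1.000, N 1.000
Multiplying each by 2 gives whole numbers: C 8.98, H 2.00, N 2.00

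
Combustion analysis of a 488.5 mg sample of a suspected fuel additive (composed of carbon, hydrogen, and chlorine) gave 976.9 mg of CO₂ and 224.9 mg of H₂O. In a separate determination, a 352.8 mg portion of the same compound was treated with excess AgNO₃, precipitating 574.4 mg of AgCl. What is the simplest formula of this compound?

C8H9Cl2

mol C = 0.9769 g CO₂ ÷ 44.009 g/mol = 0.022198 mol
mol H = 2 × 0.2249 g H₂O ÷ 18.015 g/mol = 0.024968 mol
From the AgCl data: mol Cl per gram of compound = (0.5744 ÷ 143.318) ÷ 0.3528 = 0.011360 mol/g, so in the 0.4885 g combustion sample mol Cl = 0.0055494 mol
Divide by the smallest (0.0055494 mol): C 4.000, H 4.499, Cl 1.000
Multiplying each by 2 gives whole numbers: C 8.00, H 9.00, Cl 2.00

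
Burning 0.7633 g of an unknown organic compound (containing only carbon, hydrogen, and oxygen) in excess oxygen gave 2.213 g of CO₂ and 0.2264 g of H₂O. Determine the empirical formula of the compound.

C6H3O

mol C = 2.213 g CO₂ ÷ 44.009 g/mol = 0.050285 mol
mol H = 2 × 0.2264 g H₂O ÷ 18.015 g/mol = 0.025135 mol
mass O = 0.7633 − (0.60398 + 0.025336) = 0.13399 g → mol O = 0.13399 ÷ 15.999 = 0.0083748 mol
Divide by the smallest (0.0083748 mol): C 6.004, H 3.001, O 1.000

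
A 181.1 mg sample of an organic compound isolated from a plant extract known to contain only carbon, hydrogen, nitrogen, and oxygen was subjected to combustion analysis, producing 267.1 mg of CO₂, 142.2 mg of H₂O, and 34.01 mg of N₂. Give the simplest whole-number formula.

C5H13N2O3

mol C = 0.2671 g CO₂ ÷ 44.009 g/mol = 0.0060692 mol
mol H = 2 × 0.1422 g H₂O ÷ 18.015 g/mol = 0.015787 mol
mol N = 2 × 0.03401 g N₂ ÷ 28.014 g/mol = 0.0024281 mol
mass O = 0.1811 − (0.072897 + 0.015913 + 0.034010) = 0.058280 g → mol O = 0.058280 ÷ 15.999 = 0.0036427 mol
Divide by the smallest (0.0024281 mol): C 2.500, H 6.502, N 1.000, O 1.500
Multiplying each by 2 gives whole numbers: C 5.00, H 13.00, N 2.00, O 3.00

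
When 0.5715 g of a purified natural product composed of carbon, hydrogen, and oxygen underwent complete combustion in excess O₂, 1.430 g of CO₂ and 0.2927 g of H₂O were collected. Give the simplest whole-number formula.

mol C = 1.430 g CO₂ ÷ 44.009 g/mol = 0.032493 mol
mol H = 2 × 0.2927 g H₂O ÷ 18.015 g/mol = 0.032495 mol
mass O = 0.5715 − (0.39028 + 0.032755) = 0.14847 g → mol O = 0.14847 ÷ 15.999 = 0.0092798 mol
Divide by the smallest (0.0092798 mol): C 3.502, H 3.502, O 1.000
Multiplying each by 2 gives whole numbers: C 7.00, H 7.00, O 2.00

C7H7O2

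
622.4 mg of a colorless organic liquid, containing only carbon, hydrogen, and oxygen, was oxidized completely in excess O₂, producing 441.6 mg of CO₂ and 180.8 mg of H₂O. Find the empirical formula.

CH2O3

mol C = 0.4416 g CO₂ ÷ 44.009 g/mol = 0.010034 mol
mol H = 2 × 0.1808 g H₂O ÷ 18.015 g/mol = 0.020072 mol
mass O = 0.6224 − (0.12052 + 0.020233) = 0.48165 g → mol O = 0.48165 ÷ 15.999 = 0.030105 mol
Divide by the smallest (0.010034 mol): C 1.000, H 2.000, O 3.000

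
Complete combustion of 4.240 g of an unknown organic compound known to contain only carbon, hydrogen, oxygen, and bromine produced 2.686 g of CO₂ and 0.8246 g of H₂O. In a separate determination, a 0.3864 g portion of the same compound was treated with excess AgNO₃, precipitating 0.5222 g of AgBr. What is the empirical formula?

C2H3BrO2

mol C = 2.686 g CO₂ ÷ 44.009 g/mol = 0.061033 mol
mol H = 2 × 0.8246 g H₂O ÷ 18.015 g/mol = 0.091546 mol
From the AgBr data: mol Br per gram of compound = (0.5222 ÷ 187.772) ÷ 0.3864 = 0.0071973 mol/g, so in the 4.240 g combustion sample mol Br = 0.030517 mol
mass O = 4.240 − (0.73307 + 0.092278 + 2.4384) = 0.97626 g → mol O = 0.97626 ÷ 15.999 = 0.061020 mol
Divide by the smallest (0.030517 mol): C 2.000, H 3.000, Br 1.000, O 2.000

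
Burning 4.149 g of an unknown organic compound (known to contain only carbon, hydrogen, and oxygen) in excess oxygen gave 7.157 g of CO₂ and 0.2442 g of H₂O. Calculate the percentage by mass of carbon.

mol C = 7.157 g CO₂ ÷ 44.009 g/mol = 0.16263 mol
mol H = 2 × 0.2442 g H₂O ÷ 18.015 g/mol = 0.027111 mol
mass O = 4.149 − (1.9533 + 0.027328) = 2.1684 g → mol O = 2.1684 ÷ 15.999 = 0.13553 mol
mass % C = 1.9533 g ÷ 4.149 g × 100%

47.08%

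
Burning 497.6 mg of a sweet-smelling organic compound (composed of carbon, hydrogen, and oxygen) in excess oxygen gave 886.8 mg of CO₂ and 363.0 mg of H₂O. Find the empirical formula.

mol C = 0.8868 g CO₂ ÷ 44.009 g/mol = 0.020150 mol
mol H = 2 × 0.3630 g H₂O ÷ 18.015 g/mol = 0.040300 mol
mass O = 0.4976 − (0.24203 + 0.040622) = 0.21495 g → mol O = 0.21495 ÷ 15.999 = 0.013435 mol
Divide by the smallest (0.013435 mol): C 1.500, H 3.000, O 1.000
Multiplying each by 2 gives whole numbers: C 3.00, H 6.00, O 2.00

C3H6O2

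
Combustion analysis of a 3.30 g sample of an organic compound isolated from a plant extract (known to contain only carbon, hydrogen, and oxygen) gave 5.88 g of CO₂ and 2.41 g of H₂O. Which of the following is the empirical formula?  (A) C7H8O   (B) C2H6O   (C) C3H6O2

(C) C3H6O2

mol C = 5.88 g CO₂ ÷ 44.009 g/mol = 0.1336 mol
mol H = 2 × 2.41 g H₂O ÷ 18.015 g/mol = 0.2676 mol
mass O = 3.30 − (1.605 + 0.2697) = 1.426 g → mol O = 1.426 ÷ 15.999 = 0.08910 mol
Divide by the smallest (0.08910 mol): C 1.500, H 3.003, O 1.000
Multiplying each by 2 gives whole numbers: C 3.00, H 6.01, O 2.00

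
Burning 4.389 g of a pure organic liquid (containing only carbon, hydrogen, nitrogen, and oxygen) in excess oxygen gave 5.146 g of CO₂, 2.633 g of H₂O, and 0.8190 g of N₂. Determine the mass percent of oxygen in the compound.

mol C = 5.146 g CO₂ ÷ 44.009 g/mol = 0.11693 mol
mol H = 2 × 2.633 g H₂O ÷ 18.015 g/mol = 0.29231 mol
mol N = 2 × 0.8190 g N₂ ÷ 28.014 g/mol = 0.058471 mol
mass O = 4.389 − (1.4045 + 0.29465 + 0.81900) = 1.8709 g → mol O = 1.8709 ÷ 15.999 = 0.11694 mol
mass % O = 1.8709 g ÷ 4.389 g × 100%

42.63%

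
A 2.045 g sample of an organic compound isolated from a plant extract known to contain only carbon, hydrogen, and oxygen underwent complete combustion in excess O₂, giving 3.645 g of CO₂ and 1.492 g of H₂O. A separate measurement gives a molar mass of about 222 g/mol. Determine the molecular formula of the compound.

mol C = 3.645 g CO₂ ÷ 44.009 g/mol = 0.082824 mol
mol H = 2 × 1.492 g H₂O ÷ 18.015 g/mol = 0.16564 mol
mass O = 2.045 − (0.99480 + 0.16696) = 0.88324 g → mol O = 0.88324 ÷ 15.999 = 0.055206 mol
Divide by the smallest (0.055206 mol): C 1.500, H 3.000, O 1.000
Multiplying each by 2 gives whole numbers: C 3.00, H 6.00, O 2.00
Empirical formula: C3H6O2
Empirical-formula mass = 74.08 g/mol; 222 ÷ 74.08 ≈ 3, so the molecular formula is C9H18O6.

C9H18O6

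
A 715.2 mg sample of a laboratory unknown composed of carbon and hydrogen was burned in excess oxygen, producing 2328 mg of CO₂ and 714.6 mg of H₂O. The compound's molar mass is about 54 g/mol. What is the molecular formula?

C4H6

mol C = 2.328 g CO₂ ÷ 44.009 g/mol = 0.052898 mol
mol H = 2 × 0.7146 g H₂O ÷ 18.015 g/mol = 0.079334 mol
Divide by the smallest (0.052898 mol): C 1.000, H 1.500
Multiplying each by 2 gives whole numbers: C 2.00, H 3.00
Empirical formula: C2H3
Empirical-formula mass = 27.05 g/mol; 54 ÷ 27.05 ≈ 2, so the molecular formula is C4H6.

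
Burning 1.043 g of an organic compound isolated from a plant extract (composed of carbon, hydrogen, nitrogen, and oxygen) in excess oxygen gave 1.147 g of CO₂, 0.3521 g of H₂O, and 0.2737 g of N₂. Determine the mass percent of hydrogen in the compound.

3.78%

mol C = 1.147 g CO₂ ÷ 44.009 g/mol = 0.026063 mol
mol H = 2 × 0.3521 g H₂O ÷ 18.015 g/mol = 0.039090 mol
mol N = 2 × 0.2737 g N₂ ÷ 28.014 g/mol = 0.019540 mol
mass O = 1.043 − (0.31304 + 0.039402 + 0.27370) = 0.41686 g → mol O = 0.41686 ÷ 15.999 = 0.026055 mol
mass % H = 0.039402 g ÷ 1.043 g × 100%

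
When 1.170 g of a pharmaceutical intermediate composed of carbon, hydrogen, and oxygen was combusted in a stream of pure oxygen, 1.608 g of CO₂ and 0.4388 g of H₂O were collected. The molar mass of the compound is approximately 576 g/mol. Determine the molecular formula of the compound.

C18H24O21

mol C = 1.608 g CO₂ ÷ 44.009 g/mol = 0.036538 mol
mol H = 2 × 0.4388 g H₂O ÷ 18.015 g/mol = 0.048715 mol
mass O = 1.170 − (0.43886 + 0.049105) = 0.68204 g → mol O = 0.68204 ÷ 15.999 = 0.042630 mol
Divide by the smallest (0.036538 mol): C 1.000, H 1.333, O 1.167
Multiplying each by 6 gives whole numbers: C 6.00, H 8.00, O 7.00
Empirical formula: C6H8O7
Empirical-formula mass = 192.12 g/mol; 576 ÷ 192.12 ≈ 3, so the molecular formula is C18H24O21.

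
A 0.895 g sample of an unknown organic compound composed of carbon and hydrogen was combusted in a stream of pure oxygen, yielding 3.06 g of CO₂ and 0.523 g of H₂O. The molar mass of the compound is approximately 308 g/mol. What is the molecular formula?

mol C = 3.06 g CO₂ ÷ 44.009 g/mol = 0.06953 mol
mol H = 2 × 0.523 g H₂O ÷ 18.015 g/mol = 0.05806 mol
Divide by the smallest (0.05806 mol): C 1.198, H 1.000
Multiplying each by 5 gives whole numbers: C 5.99, H 5.00
Empirical formula: C6H5
Empirical-formula mass = 77.11 g/mol; 308 ÷ 77.11 ≈ 4, so the molecular formula is C24H20.

C24H20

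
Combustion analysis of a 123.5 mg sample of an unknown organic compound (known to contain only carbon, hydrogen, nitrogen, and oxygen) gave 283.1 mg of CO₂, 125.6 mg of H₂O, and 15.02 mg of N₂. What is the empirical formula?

mol C = 0.2831 g CO₂ ÷ 44.009 g/mol = 0.0064328 mol
mol H = 2 × 0.1256 g H₂O ÷ 18.015 g/mol = 0.013944 mol
mol N = 2 × 0.01502 g N₂ ÷ 28.014 g/mol = 0.0010723 mol
mass O = 0.1235 − (0.077264 + 0.014055 + 0.015020) = 0.017160 g → mol O = 0.017160 ÷ 15.999 = 0.0010726 mol
Divide by the smallest (0.0010723 mol): C 5.999, H 13.004, N 1.000, O 1.000

C6H13NO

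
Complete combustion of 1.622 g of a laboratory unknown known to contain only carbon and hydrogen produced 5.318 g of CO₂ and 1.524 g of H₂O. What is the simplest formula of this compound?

C5H7

mol C = 5.318 g CO₂ ÷ 44.009 g/mol = 0.12084 mol
mol H = 2 × 1.524 g H₂O ÷ 18.015 g/mol = 0.16919 mol
Divide by the smallest (0.12084 mol): C 1.000, H 1.400
Multiplying each by 5 gives whole numbers: C 5.00, H 7.00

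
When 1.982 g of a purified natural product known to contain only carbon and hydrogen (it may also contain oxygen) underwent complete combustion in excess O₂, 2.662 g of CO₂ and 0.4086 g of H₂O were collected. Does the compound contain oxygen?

yes

mol C = 2.662 g CO₂ ÷ 44.009 g/mol = 0.060488 mol
mol H = 2 × 0.4086 g H₂O ÷ 18.015 g/mol = 0.045362 mol
C and H account for only 0.77224 g of the 1.982 g sample; the remaining 1.2098 g must be oxygen.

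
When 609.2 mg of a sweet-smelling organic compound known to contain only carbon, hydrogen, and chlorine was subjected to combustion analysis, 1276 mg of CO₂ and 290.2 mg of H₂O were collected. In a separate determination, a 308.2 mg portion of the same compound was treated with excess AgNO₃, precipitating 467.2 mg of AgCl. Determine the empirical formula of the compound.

C9H10Cl2

mol C = 1.276 g CO₂ ÷ 44.009 g/mol = 0.028994 mol
mol H = 2 × 0.2902 g H₂O ÷ 18.015 g/mol = 0.032218 mol
From the AgCl data: mol Cl per gram of compound = (0.4672 ÷ 143.318) ÷ 0.3082 = 0.010577 mol/g, so in the 0.6092 g combustion sample mol Cl = 0.0064436 mol
Divide by the smallest (0.0064436 mol): C 4.500, H 5.000, Cl 1.000
Multiplying each by 2 gives whole numbers: C 9.00, H 10.00, Cl 2.00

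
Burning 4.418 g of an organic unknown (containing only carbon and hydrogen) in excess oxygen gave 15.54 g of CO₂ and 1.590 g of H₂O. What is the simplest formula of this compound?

C2H

mol C = 15.54 g CO₂ ÷ 44.009 g/mol = 0.35311 mol
mol H = 2 × 1.590 g H₂O ÷ 18.015 g/mol = 0.17652 mol
Divide by the smallest (0.17652 mol): C 2.000, H 1.000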